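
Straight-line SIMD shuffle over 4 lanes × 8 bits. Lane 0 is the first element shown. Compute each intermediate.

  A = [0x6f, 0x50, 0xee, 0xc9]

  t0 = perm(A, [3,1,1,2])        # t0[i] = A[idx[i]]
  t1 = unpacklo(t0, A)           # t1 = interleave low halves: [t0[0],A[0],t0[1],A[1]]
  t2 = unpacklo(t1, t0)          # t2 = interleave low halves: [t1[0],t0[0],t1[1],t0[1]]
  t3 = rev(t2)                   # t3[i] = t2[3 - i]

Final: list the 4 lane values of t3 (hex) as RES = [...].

t0 = [0xc9, 0x50, 0x50, 0xee]
t1 = [0xc9, 0x6f, 0x50, 0x50]
t2 = [0xc9, 0xc9, 0x6f, 0x50]
t3 = [0x50, 0x6f, 0xc9, 0xc9]

RES = [0x50, 0x6f, 0xc9, 0xc9]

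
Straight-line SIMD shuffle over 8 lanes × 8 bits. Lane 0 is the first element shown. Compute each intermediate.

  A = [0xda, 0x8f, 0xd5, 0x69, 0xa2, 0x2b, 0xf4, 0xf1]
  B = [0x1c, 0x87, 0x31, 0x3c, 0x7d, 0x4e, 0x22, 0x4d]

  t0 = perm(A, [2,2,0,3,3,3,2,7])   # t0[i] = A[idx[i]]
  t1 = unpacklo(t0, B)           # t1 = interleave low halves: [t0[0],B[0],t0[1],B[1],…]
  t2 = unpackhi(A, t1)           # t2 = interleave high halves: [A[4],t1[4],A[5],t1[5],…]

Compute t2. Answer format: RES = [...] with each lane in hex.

RES = [0xa2, 0xda, 0x2b, 0x31, 0xf4, 0x69, 0xf1, 0x3c]

  t0: d5 d5 da 69 69 69 d5 f1
  t1: d5 1c d5 87 da 31 69 3c
  t2: a2 da 2b 31 f4 69 f1 3c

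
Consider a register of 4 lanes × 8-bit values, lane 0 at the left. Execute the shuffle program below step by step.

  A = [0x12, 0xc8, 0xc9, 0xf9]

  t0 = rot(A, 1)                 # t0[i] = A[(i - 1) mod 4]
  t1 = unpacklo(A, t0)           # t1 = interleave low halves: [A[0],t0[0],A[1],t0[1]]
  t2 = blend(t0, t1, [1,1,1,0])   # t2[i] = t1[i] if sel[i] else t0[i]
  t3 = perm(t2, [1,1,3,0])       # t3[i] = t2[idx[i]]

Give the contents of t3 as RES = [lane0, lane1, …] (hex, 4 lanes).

RES = [ 0xf9  0xf9  0xc9  0x12 ]

→ t0 |f9|12|c8|c9|
→ t1 |12|f9|c8|12|
→ t2 |12|f9|c8|c9|
→ t3 |f9|f9|c9|12|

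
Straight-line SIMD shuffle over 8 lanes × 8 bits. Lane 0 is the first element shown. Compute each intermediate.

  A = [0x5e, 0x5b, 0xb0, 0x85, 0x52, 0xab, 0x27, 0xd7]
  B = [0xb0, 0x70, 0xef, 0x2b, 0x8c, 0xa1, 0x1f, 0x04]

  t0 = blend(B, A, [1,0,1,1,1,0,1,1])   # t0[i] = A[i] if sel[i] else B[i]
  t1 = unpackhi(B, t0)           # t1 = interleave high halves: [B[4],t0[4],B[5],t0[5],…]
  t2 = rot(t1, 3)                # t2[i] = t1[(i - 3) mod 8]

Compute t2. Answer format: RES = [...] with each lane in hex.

RES = [0x27, 0x04, 0xd7, 0x8c, 0x52, 0xa1, 0xa1, 0x1f]

→ t0 |5e|70|b0|85|52|a1|27|d7|
→ t1 |8c|52|a1|a1|1f|27|04|d7|
→ t2 |27|04|d7|8c|52|a1|a1|1f|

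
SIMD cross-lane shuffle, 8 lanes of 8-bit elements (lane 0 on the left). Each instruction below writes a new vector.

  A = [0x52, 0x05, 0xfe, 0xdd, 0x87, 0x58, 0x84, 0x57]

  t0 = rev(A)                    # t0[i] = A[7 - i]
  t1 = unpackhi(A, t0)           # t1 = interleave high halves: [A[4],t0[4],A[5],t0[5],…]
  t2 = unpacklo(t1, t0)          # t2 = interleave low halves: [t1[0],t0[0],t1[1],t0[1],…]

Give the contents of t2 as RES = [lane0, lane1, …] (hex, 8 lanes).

RES = [0x87, 0x57, 0xdd, 0x84, 0x58, 0x58, 0xfe, 0x87]

→ t0 |57|84|58|87|dd|fe|05|52|
→ t1 |87|dd|58|fe|84|05|57|52|
→ t2 |87|57|dd|84|58|58|fe|87|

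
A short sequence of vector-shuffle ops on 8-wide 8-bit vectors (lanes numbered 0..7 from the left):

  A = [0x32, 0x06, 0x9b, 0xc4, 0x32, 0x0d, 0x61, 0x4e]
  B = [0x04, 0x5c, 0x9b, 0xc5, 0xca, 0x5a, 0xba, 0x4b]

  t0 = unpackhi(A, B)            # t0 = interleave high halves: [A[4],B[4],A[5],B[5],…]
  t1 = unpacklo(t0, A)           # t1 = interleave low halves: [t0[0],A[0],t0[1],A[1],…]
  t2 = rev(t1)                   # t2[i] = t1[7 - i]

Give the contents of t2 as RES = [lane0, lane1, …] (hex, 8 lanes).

RES = [0xc4, 0x5a, 0x9b, 0x0d, 0x06, 0xca, 0x32, 0x32]

→ t0 |32|ca|0d|5a|61|ba|4e|4b|
→ t1 |32|32|ca|06|0d|9b|5a|c4|
→ t2 |c4|5a|9b|0d|06|ca|32|32|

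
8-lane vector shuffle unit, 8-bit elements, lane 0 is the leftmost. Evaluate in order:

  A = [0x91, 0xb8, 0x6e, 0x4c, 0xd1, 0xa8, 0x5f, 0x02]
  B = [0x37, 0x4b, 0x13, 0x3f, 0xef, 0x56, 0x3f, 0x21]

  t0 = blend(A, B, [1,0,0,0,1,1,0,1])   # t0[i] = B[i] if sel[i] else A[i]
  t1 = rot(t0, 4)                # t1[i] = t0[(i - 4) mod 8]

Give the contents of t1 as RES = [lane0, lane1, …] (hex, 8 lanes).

RES = [ 0xef  0x56  0x5f  0x21  0x37  0xb8  0x6e  0x4c ]

t0 = [0x37, 0xb8, 0x6e, 0x4c, 0xef, 0x56, 0x5f, 0x21]
t1 = [0xef, 0x56, 0x5f, 0x21, 0x37, 0xb8, 0x6e, 0x4c]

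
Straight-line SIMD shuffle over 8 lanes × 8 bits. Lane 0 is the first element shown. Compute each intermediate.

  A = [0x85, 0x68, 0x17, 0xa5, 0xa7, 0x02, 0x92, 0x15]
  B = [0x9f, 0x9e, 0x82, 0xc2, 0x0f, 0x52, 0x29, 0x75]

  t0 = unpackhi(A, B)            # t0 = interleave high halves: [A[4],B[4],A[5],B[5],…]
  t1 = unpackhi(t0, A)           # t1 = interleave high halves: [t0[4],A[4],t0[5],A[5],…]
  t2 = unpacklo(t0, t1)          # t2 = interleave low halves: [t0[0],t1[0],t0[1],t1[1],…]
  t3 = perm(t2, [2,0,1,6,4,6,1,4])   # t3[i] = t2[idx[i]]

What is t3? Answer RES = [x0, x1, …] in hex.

t0 = [0xa7, 0x0f, 0x02, 0x52, 0x92, 0x29, 0x15, 0x75]
t1 = [0x92, 0xa7, 0x29, 0x02, 0x15, 0x92, 0x75, 0x15]
t2 = [0xa7, 0x92, 0x0f, 0xa7, 0x02, 0x29, 0x52, 0x02]
t3 = [0x0f, 0xa7, 0x92, 0x52, 0x02, 0x52, 0x92, 0x02]

RES = [0x0f, 0xa7, 0x92, 0x52, 0x02, 0x52, 0x92, 0x02]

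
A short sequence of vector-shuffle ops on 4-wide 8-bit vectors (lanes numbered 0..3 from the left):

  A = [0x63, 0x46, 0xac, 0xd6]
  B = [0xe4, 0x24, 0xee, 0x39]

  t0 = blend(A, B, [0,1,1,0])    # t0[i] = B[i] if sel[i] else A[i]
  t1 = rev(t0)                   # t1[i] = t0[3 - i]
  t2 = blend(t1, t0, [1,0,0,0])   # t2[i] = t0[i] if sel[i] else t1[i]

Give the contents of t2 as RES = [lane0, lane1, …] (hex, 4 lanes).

RES = [0x63, 0xee, 0x24, 0x63]

  t0: 63 24 ee d6
  t1: d6 ee 24 63
  t2: 63 ee 24 63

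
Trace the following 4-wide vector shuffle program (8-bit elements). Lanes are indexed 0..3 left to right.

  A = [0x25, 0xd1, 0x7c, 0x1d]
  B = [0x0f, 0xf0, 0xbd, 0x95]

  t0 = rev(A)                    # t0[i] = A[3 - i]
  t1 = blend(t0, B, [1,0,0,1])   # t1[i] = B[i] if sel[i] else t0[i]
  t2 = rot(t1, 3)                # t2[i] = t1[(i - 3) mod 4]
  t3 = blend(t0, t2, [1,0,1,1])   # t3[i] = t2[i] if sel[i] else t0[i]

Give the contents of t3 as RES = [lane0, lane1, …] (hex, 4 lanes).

t0 = [0x1d, 0x7c, 0xd1, 0x25]
t1 = [0x0f, 0x7c, 0xd1, 0x95]
t2 = [0x7c, 0xd1, 0x95, 0x0f]
t3 = [0x7c, 0x7c, 0x95, 0x0f]

RES = [0x7c, 0x7c, 0x95, 0x0f]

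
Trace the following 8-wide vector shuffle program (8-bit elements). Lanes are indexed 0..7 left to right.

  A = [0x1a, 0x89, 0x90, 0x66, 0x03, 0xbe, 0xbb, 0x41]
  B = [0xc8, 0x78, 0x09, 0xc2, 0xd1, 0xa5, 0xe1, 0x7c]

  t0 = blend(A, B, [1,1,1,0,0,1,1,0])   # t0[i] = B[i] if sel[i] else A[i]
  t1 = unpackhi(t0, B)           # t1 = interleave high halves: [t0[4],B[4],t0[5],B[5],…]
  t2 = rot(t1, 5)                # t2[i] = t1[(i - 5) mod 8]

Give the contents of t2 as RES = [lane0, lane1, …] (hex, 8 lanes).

  t0: c8 78 09 66 03 a5 e1 41
  t1: 03 d1 a5 a5 e1 e1 41 7c
  t2: a5 e1 e1 41 7c 03 d1 a5

RES = [ 0xa5  0xe1  0xe1  0x41  0x7c  0x03  0xd1  0xa5 ]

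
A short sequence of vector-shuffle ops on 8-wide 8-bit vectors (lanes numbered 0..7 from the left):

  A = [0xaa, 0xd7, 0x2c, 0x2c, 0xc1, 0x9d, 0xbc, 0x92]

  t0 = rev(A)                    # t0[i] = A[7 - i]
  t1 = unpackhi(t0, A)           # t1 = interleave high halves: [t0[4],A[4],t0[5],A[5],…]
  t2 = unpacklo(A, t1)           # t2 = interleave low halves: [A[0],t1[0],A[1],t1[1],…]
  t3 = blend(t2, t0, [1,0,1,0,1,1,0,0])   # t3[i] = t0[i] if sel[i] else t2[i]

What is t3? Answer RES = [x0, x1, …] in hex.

→ t0 |92|bc|9d|c1|2c|2c|d7|aa|
→ t1 |2c|c1|2c|9d|d7|bc|aa|92|
→ t2 |aa|2c|d7|c1|2c|2c|2c|9d|
→ t3 |92|2c|9d|c1|2c|2c|2c|9d|

RES = [0x92, 0x2c, 0x9d, 0xc1, 0x2c, 0x2c, 0x2c, 0x9d]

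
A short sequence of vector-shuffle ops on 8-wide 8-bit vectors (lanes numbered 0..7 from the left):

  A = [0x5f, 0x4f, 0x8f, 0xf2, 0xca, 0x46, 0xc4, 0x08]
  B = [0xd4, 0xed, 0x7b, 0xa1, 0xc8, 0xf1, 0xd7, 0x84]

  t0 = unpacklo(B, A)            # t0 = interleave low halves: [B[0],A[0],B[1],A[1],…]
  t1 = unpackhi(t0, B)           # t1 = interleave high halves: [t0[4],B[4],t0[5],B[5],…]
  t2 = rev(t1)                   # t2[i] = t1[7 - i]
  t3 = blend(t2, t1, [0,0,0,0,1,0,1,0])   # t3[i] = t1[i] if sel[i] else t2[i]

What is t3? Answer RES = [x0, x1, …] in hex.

→ t0 |d4|5f|ed|4f|7b|8f|a1|f2|
→ t1 |7b|c8|8f|f1|a1|d7|f2|84|
→ t2 |84|f2|d7|a1|f1|8f|c8|7b|
→ t3 |84|f2|d7|a1|a1|8f|f2|7b|

RES = [ 0x84  0xf2  0xd7  0xa1  0xa1  0x8f  0xf2  0x7b ]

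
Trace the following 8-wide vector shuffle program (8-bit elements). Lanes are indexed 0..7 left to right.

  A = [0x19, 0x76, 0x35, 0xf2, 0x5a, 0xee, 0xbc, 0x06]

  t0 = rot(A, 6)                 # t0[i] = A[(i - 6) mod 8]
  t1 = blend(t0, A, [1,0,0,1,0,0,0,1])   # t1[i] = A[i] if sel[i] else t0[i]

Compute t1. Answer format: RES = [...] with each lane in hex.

RES = [0x19, 0xf2, 0x5a, 0xf2, 0xbc, 0x06, 0x19, 0x06]

t0 = [0x35, 0xf2, 0x5a, 0xee, 0xbc, 0x06, 0x19, 0x76]
t1 = [0x19, 0xf2, 0x5a, 0xf2, 0xbc, 0x06, 0x19, 0x06]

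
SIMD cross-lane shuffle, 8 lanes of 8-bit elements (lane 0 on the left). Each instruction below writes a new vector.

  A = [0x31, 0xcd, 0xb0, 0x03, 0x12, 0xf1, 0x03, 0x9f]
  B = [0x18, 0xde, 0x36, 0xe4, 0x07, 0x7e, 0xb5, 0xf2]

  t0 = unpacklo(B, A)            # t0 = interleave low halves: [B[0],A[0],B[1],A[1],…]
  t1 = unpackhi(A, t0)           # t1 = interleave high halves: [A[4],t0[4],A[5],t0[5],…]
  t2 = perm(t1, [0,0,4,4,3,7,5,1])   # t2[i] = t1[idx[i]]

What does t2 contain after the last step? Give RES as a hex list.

→ t0 |18|31|de|cd|36|b0|e4|03|
→ t1 |12|36|f1|b0|03|e4|9f|03|
→ t2 |12|12|03|03|b0|03|e4|36|

RES = [0x12, 0x12, 0x03, 0x03, 0xb0, 0x03, 0xe4, 0x36]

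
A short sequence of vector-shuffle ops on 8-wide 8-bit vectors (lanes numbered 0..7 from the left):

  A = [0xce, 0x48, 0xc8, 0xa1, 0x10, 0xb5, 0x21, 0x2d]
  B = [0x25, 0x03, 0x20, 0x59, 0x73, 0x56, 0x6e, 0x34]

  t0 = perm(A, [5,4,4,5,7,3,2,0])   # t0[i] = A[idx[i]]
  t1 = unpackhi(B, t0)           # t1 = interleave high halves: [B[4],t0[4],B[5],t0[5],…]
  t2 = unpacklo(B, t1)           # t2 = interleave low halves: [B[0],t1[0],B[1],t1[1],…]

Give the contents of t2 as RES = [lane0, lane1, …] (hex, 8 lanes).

RES = [0x25, 0x73, 0x03, 0x2d, 0x20, 0x56, 0x59, 0xa1]

  t0: b5 10 10 b5 2d a1 c8 ce
  t1: 73 2d 56 a1 6e c8 34 ce
  t2: 25 73 03 2d 20 56 59 a1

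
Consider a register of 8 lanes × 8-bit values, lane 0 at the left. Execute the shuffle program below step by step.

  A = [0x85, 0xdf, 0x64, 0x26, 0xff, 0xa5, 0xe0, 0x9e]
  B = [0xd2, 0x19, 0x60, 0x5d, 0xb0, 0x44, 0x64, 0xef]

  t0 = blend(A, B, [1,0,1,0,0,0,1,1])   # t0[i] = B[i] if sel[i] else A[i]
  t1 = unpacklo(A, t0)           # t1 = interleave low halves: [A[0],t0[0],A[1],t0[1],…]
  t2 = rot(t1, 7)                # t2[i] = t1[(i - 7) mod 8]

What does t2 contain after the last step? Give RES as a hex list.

t0 = [0xd2, 0xdf, 0x60, 0x26, 0xff, 0xa5, 0x64, 0xef]
t1 = [0x85, 0xd2, 0xdf, 0xdf, 0x64, 0x60, 0x26, 0x26]
t2 = [0xd2, 0xdf, 0xdf, 0x64, 0x60, 0x26, 0x26, 0x85]

RES = [ 0xd2  0xdf  0xdf  0x64  0x60  0x26  0x26  0x85 ]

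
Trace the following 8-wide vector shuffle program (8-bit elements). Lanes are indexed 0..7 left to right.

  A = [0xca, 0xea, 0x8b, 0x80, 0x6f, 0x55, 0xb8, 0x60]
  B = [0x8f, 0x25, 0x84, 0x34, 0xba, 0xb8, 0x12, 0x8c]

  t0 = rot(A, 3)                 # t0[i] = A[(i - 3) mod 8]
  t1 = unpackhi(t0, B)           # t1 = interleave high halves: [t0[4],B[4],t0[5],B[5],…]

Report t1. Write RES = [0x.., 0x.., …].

RES = [0xea, 0xba, 0x8b, 0xb8, 0x80, 0x12, 0x6f, 0x8c]

  t0: 55 b8 60 ca ea 8b 80 6f
  t1: ea ba 8b b8 80 12 6f 8c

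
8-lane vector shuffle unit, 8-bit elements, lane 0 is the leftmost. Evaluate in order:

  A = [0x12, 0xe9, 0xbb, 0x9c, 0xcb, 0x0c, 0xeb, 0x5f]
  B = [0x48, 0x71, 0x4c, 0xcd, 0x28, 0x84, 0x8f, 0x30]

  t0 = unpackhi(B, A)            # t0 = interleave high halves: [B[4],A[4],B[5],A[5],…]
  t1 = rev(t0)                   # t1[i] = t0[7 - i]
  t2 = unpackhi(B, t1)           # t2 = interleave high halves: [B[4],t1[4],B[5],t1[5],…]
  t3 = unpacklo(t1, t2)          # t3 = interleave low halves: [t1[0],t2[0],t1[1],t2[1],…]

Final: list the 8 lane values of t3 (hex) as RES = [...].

t0 = [0x28, 0xcb, 0x84, 0x0c, 0x8f, 0xeb, 0x30, 0x5f]
t1 = [0x5f, 0x30, 0xeb, 0x8f, 0x0c, 0x84, 0xcb, 0x28]
t2 = [0x28, 0x0c, 0x84, 0x84, 0x8f, 0xcb, 0x30, 0x28]
t3 = [0x5f, 0x28, 0x30, 0x0c, 0xeb, 0x84, 0x8f, 0x84]

RES = [0x5f, 0x28, 0x30, 0x0c, 0xeb, 0x84, 0x8f, 0x84]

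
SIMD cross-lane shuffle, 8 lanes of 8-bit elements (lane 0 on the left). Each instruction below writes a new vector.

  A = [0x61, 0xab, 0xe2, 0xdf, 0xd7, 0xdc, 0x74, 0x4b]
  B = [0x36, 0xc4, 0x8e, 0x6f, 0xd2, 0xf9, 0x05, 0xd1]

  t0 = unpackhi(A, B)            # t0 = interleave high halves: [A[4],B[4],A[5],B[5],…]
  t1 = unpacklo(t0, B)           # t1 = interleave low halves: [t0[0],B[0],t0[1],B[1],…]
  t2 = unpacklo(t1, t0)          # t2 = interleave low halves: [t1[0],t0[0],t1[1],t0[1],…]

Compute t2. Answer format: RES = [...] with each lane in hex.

RES = [ 0xd7  0xd7  0x36  0xd2  0xd2  0xdc  0xc4  0xf9 ]

→ t0 |d7|d2|dc|f9|74|05|4b|d1|
→ t1 |d7|36|d2|c4|dc|8e|f9|6f|
→ t2 |d7|d7|36|d2|d2|dc|c4|f9|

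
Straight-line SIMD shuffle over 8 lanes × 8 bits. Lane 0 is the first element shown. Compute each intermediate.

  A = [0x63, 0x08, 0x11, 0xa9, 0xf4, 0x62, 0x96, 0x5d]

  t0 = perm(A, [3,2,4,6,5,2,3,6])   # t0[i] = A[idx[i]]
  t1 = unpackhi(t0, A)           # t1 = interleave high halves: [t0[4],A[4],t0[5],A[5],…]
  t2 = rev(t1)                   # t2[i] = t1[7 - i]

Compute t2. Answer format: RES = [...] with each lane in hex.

t0 = [0xa9, 0x11, 0xf4, 0x96, 0x62, 0x11, 0xa9, 0x96]
t1 = [0x62, 0xf4, 0x11, 0x62, 0xa9, 0x96, 0x96, 0x5d]
t2 = [0x5d, 0x96, 0x96, 0xa9, 0x62, 0x11, 0xf4, 0x62]

RES = [0x5d, 0x96, 0x96, 0xa9, 0x62, 0x11, 0xf4, 0x62]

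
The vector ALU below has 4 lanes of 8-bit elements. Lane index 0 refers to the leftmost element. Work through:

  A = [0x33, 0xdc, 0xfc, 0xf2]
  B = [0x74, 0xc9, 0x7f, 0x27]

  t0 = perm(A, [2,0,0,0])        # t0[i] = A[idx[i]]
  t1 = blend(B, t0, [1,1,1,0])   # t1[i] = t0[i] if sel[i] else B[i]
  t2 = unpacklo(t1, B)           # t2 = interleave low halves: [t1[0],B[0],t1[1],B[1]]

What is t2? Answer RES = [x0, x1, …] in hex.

  t0: fc 33 33 33
  t1: fc 33 33 27
  t2: fc 74 33 c9

RES = [0xfc, 0x74, 0x33, 0xc9]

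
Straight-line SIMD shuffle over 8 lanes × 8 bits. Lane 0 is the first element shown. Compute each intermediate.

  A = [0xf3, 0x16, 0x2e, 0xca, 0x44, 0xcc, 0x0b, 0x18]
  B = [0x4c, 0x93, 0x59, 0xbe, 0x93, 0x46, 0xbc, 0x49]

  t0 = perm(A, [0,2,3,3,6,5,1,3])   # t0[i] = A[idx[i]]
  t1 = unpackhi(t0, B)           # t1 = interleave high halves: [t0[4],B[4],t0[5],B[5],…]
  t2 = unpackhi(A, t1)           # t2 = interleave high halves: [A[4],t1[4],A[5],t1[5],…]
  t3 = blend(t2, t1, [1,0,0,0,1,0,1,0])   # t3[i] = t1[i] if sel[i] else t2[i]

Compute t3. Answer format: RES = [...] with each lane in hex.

RES = [ 0x0b  0x16  0xcc  0xbc  0x16  0xca  0xca  0x49 ]

→ t0 |f3|2e|ca|ca|0b|cc|16|ca|
→ t1 |0b|93|cc|46|16|bc|ca|49|
→ t2 |44|16|cc|bc|0b|ca|18|49|
→ t3 |0b|16|cc|bc|16|ca|ca|49|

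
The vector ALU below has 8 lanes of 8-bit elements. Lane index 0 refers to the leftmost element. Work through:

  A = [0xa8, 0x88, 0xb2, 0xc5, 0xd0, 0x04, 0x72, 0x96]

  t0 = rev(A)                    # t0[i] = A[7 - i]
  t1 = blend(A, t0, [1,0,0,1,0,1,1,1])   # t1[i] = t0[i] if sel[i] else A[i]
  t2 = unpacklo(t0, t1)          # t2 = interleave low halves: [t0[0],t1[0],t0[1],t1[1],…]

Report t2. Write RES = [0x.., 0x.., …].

→ t0 |96|72|04|d0|c5|b2|88|a8|
→ t1 |96|88|b2|d0|d0|b2|88|a8|
→ t2 |96|96|72|88|04|b2|d0|d0|

RES = [0x96, 0x96, 0x72, 0x88, 0x04, 0xb2, 0xd0, 0xd0]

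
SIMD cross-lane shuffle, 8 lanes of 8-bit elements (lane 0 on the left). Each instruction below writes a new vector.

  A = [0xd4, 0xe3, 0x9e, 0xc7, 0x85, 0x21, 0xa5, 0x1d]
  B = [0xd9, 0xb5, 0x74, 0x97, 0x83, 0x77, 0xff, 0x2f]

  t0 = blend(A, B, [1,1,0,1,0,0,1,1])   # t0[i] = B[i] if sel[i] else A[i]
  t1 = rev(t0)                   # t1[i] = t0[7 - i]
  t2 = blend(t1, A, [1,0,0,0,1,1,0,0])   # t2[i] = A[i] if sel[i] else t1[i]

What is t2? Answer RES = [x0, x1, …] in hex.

RES = [0xd4, 0xff, 0x21, 0x85, 0x85, 0x21, 0xb5, 0xd9]

t0 = [0xd9, 0xb5, 0x9e, 0x97, 0x85, 0x21, 0xff, 0x2f]
t1 = [0x2f, 0xff, 0x21, 0x85, 0x97, 0x9e, 0xb5, 0xd9]
t2 = [0xd4, 0xff, 0x21, 0x85, 0x85, 0x21, 0xb5, 0xd9]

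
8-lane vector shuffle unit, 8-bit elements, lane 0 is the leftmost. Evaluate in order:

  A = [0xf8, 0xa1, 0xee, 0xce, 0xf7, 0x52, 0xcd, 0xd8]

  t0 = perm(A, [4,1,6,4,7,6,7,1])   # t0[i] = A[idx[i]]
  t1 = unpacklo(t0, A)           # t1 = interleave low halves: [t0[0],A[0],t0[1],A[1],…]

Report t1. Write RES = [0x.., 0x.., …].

RES = [ 0xf7  0xf8  0xa1  0xa1  0xcd  0xee  0xf7  0xce ]

→ t0 |f7|a1|cd|f7|d8|cd|d8|a1|
→ t1 |f7|f8|a1|a1|cd|ee|f7|ce|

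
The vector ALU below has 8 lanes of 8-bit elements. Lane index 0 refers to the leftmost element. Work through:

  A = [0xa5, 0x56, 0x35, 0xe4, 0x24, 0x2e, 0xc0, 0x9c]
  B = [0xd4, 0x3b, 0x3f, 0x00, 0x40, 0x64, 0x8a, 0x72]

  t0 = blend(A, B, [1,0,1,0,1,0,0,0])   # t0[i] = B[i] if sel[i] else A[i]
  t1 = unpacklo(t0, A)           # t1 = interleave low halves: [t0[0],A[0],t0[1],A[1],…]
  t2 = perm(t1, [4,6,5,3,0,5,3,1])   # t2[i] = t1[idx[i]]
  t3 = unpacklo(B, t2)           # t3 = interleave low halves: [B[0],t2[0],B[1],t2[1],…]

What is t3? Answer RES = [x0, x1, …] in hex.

  t0: d4 56 3f e4 40 2e c0 9c
  t1: d4 a5 56 56 3f 35 e4 e4
  t2: 3f e4 35 56 d4 35 56 a5
  t3: d4 3f 3b e4 3f 35 00 56

RES = [ 0xd4  0x3f  0x3b  0xe4  0x3f  0x35  0x00  0x56 ]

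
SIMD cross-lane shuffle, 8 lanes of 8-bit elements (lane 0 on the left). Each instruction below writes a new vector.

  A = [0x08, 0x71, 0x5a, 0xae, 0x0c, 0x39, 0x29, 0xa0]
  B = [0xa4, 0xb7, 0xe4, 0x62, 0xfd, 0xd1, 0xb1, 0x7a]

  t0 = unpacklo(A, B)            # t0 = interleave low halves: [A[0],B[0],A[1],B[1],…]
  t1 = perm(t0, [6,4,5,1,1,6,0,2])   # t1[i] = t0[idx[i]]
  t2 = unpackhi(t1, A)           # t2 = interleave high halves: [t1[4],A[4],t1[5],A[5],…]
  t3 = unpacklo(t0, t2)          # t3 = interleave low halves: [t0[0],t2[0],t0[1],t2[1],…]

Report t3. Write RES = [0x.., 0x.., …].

RES = [0x08, 0xa4, 0xa4, 0x0c, 0x71, 0xae, 0xb7, 0x39]

  t0: 08 a4 71 b7 5a e4 ae 62
  t1: ae 5a e4 a4 a4 ae 08 71
  t2: a4 0c ae 39 08 29 71 a0
  t3: 08 a4 a4 0c 71 ae b7 39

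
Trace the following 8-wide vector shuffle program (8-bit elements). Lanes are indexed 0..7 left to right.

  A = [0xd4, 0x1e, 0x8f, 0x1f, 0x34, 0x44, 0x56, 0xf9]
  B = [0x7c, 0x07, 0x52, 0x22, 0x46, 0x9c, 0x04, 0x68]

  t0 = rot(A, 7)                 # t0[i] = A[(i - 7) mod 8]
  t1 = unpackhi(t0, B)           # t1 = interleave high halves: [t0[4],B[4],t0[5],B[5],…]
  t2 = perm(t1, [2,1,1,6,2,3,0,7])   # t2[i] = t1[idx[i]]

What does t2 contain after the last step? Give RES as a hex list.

RES = [ 0x56  0x46  0x46  0xd4  0x56  0x9c  0x44  0x68 ]

  t0: 1e 8f 1f 34 44 56 f9 d4
  t1: 44 46 56 9c f9 04 d4 68
  t2: 56 46 46 d4 56 9c 44 68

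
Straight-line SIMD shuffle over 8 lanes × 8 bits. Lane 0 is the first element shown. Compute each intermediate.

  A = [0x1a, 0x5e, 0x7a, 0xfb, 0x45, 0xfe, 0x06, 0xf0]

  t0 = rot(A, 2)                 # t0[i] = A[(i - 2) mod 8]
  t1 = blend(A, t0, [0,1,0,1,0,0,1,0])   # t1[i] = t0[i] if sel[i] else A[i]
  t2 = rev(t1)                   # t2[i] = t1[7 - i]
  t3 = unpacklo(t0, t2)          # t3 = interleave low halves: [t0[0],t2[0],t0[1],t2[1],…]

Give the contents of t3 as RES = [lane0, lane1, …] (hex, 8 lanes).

RES = [ 0x06  0xf0  0xf0  0x45  0x1a  0xfe  0x5e  0x45 ]

  t0: 06 f0 1a 5e 7a fb 45 fe
  t1: 1a f0 7a 5e 45 fe 45 f0
  t2: f0 45 fe 45 5e 7a f0 1a
  t3: 06 f0 f0 45 1a fe 5e 45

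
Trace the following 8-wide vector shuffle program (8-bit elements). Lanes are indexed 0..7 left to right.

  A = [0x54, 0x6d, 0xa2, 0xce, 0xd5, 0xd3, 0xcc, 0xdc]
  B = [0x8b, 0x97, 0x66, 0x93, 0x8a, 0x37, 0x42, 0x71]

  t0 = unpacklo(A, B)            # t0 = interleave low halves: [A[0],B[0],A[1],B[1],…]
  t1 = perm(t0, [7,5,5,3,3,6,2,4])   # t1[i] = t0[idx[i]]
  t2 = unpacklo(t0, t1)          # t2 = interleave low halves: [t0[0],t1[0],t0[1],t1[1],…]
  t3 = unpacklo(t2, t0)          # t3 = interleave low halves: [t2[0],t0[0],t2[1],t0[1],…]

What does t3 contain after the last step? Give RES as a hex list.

RES = [ 0x54  0x54  0x93  0x8b  0x8b  0x6d  0x66  0x97 ]

→ t0 |54|8b|6d|97|a2|66|ce|93|
→ t1 |93|66|66|97|97|ce|6d|a2|
→ t2 |54|93|8b|66|6d|66|97|97|
→ t3 |54|54|93|8b|8b|6d|66|97|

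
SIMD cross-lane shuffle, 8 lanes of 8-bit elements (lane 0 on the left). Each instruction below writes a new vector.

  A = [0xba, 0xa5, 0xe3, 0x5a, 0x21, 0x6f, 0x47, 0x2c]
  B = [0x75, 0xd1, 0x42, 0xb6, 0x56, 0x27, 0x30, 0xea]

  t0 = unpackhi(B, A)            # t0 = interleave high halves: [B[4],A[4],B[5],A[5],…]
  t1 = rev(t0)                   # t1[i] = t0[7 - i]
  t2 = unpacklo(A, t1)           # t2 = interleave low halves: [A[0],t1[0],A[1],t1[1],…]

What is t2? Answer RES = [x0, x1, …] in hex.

→ t0 |56|21|27|6f|30|47|ea|2c|
→ t1 |2c|ea|47|30|6f|27|21|56|
→ t2 |ba|2c|a5|ea|e3|47|5a|30|

RES = [ 0xba  0x2c  0xa5  0xea  0xe3  0x47  0x5a  0x30 ]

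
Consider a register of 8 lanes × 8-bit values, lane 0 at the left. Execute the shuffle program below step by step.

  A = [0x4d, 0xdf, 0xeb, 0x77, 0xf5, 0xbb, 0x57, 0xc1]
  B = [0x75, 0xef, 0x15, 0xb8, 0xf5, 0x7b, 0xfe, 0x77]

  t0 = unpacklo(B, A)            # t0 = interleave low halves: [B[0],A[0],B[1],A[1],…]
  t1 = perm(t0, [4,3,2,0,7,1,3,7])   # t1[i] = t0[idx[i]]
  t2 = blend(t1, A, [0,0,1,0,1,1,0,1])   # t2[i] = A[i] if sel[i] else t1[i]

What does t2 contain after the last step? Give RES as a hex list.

  t0: 75 4d ef df 15 eb b8 77
  t1: 15 df ef 75 77 4d df 77
  t2: 15 df eb 75 f5 bb df c1

RES = [ 0x15  0xdf  0xeb  0x75  0xf5  0xbb  0xdf  0xc1 ]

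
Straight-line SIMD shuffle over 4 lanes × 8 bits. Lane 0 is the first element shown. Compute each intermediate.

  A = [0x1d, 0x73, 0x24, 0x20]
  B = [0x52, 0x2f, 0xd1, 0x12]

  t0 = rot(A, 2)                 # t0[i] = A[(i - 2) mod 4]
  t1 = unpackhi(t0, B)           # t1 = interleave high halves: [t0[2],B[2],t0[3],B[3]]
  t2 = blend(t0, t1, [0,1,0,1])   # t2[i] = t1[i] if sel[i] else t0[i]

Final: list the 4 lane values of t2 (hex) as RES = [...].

→ t0 |24|20|1d|73|
→ t1 |1d|d1|73|12|
→ t2 |24|d1|1d|12|

RES = [0x24, 0xd1, 0x1d, 0x12]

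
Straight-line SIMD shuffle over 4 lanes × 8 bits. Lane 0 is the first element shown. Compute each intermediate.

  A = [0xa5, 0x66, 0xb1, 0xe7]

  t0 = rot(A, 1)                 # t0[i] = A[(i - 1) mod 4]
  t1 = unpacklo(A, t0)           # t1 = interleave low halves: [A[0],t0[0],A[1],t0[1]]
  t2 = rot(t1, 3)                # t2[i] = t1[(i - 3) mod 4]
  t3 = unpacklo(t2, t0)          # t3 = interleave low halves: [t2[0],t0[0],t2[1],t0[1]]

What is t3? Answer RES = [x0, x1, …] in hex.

→ t0 |e7|a5|66|b1|
→ t1 |a5|e7|66|a5|
→ t2 |e7|66|a5|a5|
→ t3 |e7|e7|66|a5|

RES = [0xe7, 0xe7, 0x66, 0xa5]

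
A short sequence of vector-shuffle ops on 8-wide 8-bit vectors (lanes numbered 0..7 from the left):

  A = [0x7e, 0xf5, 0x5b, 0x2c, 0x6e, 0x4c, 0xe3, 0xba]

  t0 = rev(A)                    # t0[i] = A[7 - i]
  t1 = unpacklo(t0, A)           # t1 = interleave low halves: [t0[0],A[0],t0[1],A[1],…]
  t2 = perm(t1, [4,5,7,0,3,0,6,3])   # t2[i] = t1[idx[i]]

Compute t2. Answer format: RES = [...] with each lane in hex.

  t0: ba e3 4c 6e 2c 5b f5 7e
  t1: ba 7e e3 f5 4c 5b 6e 2c
  t2: 4c 5b 2c ba f5 ba 6e f5

RES = [0x4c, 0x5b, 0x2c, 0xba, 0xf5, 0xba, 0x6e, 0xf5]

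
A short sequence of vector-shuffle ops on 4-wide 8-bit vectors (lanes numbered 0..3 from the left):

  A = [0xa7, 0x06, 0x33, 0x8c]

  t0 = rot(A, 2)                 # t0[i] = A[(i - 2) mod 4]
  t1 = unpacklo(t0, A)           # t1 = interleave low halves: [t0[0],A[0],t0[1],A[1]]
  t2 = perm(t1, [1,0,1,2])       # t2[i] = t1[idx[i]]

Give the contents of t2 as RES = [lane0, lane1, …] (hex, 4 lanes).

t0 = [0x33, 0x8c, 0xa7, 0x06]
t1 = [0x33, 0xa7, 0x8c, 0x06]
t2 = [0xa7, 0x33, 0xa7, 0x8c]

RES = [ 0xa7  0x33  0xa7  0x8c ]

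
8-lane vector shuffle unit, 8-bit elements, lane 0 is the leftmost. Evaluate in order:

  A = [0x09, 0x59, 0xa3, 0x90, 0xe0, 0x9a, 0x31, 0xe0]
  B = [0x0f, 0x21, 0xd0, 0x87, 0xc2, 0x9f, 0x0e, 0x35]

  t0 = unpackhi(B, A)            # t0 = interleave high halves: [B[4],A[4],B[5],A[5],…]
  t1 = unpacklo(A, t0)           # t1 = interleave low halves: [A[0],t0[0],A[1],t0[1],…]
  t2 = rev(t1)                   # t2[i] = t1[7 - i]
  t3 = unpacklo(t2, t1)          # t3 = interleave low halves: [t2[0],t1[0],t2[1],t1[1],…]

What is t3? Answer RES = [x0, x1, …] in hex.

RES = [ 0x9a  0x09  0x90  0xc2  0x9f  0x59  0xa3  0xe0 ]

t0 = [0xc2, 0xe0, 0x9f, 0x9a, 0x0e, 0x31, 0x35, 0xe0]
t1 = [0x09, 0xc2, 0x59, 0xe0, 0xa3, 0x9f, 0x90, 0x9a]
t2 = [0x9a, 0x90, 0x9f, 0xa3, 0xe0, 0x59, 0xc2, 0x09]
t3 = [0x9a, 0x09, 0x90, 0xc2, 0x9f, 0x59, 0xa3, 0xe0]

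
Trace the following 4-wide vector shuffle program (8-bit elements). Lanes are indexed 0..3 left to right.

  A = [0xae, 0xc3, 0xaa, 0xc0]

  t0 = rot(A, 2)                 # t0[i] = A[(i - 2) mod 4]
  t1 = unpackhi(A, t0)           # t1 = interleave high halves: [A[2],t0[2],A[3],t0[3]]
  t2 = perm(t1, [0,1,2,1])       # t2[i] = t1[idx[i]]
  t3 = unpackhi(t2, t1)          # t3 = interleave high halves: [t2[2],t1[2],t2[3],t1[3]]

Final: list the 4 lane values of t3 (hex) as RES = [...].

RES = [ 0xc0  0xc0  0xae  0xc3 ]

  t0: aa c0 ae c3
  t1: aa ae c0 c3
  t2: aa ae c0 ae
  t3: c0 c0 ae c3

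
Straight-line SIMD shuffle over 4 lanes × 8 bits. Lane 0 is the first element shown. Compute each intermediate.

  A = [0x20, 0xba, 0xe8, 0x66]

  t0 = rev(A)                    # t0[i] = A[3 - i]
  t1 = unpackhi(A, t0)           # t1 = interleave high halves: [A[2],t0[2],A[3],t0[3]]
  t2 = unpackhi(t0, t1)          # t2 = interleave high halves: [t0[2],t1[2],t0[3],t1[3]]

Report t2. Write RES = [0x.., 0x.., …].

→ t0 |66|e8|ba|20|
→ t1 |e8|ba|66|20|
→ t2 |ba|66|20|20|

RES = [0xba, 0x66, 0x20, 0x20]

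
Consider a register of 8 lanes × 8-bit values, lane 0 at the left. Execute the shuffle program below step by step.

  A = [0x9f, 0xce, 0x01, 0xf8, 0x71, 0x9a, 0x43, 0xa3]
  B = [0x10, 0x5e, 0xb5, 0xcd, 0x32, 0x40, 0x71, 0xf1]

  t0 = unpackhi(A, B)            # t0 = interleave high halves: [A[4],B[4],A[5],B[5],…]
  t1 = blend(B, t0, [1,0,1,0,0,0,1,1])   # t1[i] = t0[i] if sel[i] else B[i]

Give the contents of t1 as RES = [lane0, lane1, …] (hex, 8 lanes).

t0 = [0x71, 0x32, 0x9a, 0x40, 0x43, 0x71, 0xa3, 0xf1]
t1 = [0x71, 0x5e, 0x9a, 0xcd, 0x32, 0x40, 0xa3, 0xf1]

RES = [ 0x71  0x5e  0x9a  0xcd  0x32  0x40  0xa3  0xf1 ]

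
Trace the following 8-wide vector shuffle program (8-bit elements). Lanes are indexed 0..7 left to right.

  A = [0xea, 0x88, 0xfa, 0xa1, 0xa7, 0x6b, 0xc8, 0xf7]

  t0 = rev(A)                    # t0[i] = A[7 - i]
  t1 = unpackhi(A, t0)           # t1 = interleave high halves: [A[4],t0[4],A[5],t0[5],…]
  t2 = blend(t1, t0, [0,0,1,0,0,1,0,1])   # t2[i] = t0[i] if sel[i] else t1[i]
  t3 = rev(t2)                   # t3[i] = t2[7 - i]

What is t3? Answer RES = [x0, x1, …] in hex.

RES = [0xea, 0xf7, 0xfa, 0xc8, 0xfa, 0x6b, 0xa1, 0xa7]

t0 = [0xf7, 0xc8, 0x6b, 0xa7, 0xa1, 0xfa, 0x88, 0xea]
t1 = [0xa7, 0xa1, 0x6b, 0xfa, 0xc8, 0x88, 0xf7, 0xea]
t2 = [0xa7, 0xa1, 0x6b, 0xfa, 0xc8, 0xfa, 0xf7, 0xea]
t3 = [0xea, 0xf7, 0xfa, 0xc8, 0xfa, 0x6b, 0xa1, 0xa7]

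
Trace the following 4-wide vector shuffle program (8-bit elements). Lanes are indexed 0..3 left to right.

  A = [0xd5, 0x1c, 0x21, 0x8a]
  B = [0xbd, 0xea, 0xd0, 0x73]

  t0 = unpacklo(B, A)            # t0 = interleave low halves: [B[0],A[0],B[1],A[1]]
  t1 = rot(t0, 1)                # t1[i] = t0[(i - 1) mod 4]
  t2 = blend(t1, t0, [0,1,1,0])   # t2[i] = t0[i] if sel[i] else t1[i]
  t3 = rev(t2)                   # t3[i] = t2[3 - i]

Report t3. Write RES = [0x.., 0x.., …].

t0 = [0xbd, 0xd5, 0xea, 0x1c]
t1 = [0x1c, 0xbd, 0xd5, 0xea]
t2 = [0x1c, 0xd5, 0xea, 0xea]
t3 = [0xea, 0xea, 0xd5, 0x1c]

RES = [0xea, 0xea, 0xd5, 0x1c]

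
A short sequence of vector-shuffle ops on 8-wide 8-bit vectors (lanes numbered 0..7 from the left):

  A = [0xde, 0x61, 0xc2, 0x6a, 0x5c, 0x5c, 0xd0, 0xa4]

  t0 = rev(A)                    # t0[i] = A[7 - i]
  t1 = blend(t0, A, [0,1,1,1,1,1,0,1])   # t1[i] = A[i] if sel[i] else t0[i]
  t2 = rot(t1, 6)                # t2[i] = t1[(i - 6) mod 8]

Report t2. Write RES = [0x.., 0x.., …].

RES = [ 0xc2  0x6a  0x5c  0x5c  0x61  0xa4  0xa4  0x61 ]

t0 = [0xa4, 0xd0, 0x5c, 0x5c, 0x6a, 0xc2, 0x61, 0xde]
t1 = [0xa4, 0x61, 0xc2, 0x6a, 0x5c, 0x5c, 0x61, 0xa4]
t2 = [0xc2, 0x6a, 0x5c, 0x5c, 0x61, 0xa4, 0xa4, 0x61]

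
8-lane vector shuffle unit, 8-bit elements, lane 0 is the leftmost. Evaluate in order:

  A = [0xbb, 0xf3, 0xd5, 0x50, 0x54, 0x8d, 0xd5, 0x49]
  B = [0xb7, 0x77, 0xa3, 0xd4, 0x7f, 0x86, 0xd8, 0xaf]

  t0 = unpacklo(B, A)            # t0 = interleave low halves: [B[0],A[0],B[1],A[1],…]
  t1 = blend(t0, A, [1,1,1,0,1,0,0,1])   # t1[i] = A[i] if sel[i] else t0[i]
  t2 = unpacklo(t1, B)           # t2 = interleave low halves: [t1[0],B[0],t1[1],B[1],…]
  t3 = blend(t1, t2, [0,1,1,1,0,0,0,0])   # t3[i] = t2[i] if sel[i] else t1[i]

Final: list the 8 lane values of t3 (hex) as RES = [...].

RES = [0xbb, 0xb7, 0xf3, 0x77, 0x54, 0xd5, 0xd4, 0x49]

→ t0 |b7|bb|77|f3|a3|d5|d4|50|
→ t1 |bb|f3|d5|f3|54|d5|d4|49|
→ t2 |bb|b7|f3|77|d5|a3|f3|d4|
→ t3 |bb|b7|f3|77|54|d5|d4|49|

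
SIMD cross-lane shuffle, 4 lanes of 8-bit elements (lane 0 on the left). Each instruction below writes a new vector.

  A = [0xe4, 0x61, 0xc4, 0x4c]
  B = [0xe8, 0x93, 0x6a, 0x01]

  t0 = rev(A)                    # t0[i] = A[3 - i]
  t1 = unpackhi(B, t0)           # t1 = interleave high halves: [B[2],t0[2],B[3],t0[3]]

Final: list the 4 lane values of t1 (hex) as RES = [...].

RES = [0x6a, 0x61, 0x01, 0xe4]

→ t0 |4c|c4|61|e4|
→ t1 |6a|61|01|e4|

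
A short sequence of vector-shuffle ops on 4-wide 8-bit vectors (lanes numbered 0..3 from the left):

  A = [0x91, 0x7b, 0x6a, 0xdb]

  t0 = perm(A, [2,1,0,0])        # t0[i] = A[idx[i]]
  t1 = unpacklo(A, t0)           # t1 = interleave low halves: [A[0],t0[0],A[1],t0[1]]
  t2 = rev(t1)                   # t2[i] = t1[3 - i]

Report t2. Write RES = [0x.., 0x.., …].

RES = [ 0x7b  0x7b  0x6a  0x91 ]

t0 = [0x6a, 0x7b, 0x91, 0x91]
t1 = [0x91, 0x6a, 0x7b, 0x7b]
t2 = [0x7b, 0x7b, 0x6a, 0x91]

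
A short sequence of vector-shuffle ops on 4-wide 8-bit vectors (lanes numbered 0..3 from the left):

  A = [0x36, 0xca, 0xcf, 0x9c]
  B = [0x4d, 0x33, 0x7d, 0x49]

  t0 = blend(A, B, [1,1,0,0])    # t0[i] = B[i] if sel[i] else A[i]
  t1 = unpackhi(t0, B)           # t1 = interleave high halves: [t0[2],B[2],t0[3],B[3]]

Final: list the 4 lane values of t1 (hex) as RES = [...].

→ t0 |4d|33|cf|9c|
→ t1 |cf|7d|9c|49|

RES = [ 0xcf  0x7d  0x9c  0x49 ]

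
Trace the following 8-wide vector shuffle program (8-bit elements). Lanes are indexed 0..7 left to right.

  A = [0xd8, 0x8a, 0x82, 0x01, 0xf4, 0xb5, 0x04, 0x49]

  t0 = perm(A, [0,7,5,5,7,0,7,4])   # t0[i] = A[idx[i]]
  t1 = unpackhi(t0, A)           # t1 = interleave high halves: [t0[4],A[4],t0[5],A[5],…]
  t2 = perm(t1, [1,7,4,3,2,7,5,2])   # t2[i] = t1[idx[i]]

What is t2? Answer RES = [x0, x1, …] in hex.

  t0: d8 49 b5 b5 49 d8 49 f4
  t1: 49 f4 d8 b5 49 04 f4 49
  t2: f4 49 49 b5 d8 49 04 d8

RES = [ 0xf4  0x49  0x49  0xb5  0xd8  0x49  0x04  0xd8 ]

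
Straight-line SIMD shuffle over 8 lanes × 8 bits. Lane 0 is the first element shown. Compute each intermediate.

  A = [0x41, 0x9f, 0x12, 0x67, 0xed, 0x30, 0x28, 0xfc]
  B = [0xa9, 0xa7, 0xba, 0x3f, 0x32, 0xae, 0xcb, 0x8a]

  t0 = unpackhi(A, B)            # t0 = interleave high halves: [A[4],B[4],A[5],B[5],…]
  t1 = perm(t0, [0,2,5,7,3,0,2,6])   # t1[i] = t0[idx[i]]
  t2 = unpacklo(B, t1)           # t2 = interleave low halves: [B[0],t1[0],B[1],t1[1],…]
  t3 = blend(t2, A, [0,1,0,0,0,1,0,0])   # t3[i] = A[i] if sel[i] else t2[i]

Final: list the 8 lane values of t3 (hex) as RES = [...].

RES = [ 0xa9  0x9f  0xa7  0x30  0xba  0x30  0x3f  0x8a ]

→ t0 |ed|32|30|ae|28|cb|fc|8a|
→ t1 |ed|30|cb|8a|ae|ed|30|fc|
→ t2 |a9|ed|a7|30|ba|cb|3f|8a|
→ t3 |a9|9f|a7|30|ba|30|3f|8a|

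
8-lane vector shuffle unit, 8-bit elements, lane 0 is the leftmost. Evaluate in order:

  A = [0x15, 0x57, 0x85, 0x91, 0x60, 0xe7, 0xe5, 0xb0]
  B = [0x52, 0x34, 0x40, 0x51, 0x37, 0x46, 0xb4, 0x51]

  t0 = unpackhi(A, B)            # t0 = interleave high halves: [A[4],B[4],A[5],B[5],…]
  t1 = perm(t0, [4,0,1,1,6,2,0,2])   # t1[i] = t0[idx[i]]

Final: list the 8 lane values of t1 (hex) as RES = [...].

RES = [0xe5, 0x60, 0x37, 0x37, 0xb0, 0xe7, 0x60, 0xe7]

  t0: 60 37 e7 46 e5 b4 b0 51
  t1: e5 60 37 37 b0 e7 60 e7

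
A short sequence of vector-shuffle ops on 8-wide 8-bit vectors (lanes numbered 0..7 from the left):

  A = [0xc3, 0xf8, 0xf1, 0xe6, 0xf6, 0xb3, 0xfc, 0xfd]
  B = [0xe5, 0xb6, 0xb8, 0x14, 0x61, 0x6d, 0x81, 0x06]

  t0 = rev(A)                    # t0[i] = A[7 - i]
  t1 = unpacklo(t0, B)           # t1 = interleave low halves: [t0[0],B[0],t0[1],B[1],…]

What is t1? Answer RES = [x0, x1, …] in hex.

  t0: fd fc b3 f6 e6 f1 f8 c3
  t1: fd e5 fc b6 b3 b8 f6 14

RES = [ 0xfd  0xe5  0xfc  0xb6  0xb3  0xb8  0xf6  0x14 ]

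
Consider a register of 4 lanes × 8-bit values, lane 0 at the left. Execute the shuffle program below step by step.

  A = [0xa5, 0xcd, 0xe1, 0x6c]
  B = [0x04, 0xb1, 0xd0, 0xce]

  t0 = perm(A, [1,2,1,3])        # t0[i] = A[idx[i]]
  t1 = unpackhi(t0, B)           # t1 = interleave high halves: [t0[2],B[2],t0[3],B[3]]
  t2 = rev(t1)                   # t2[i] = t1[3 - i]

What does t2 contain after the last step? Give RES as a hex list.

t0 = [0xcd, 0xe1, 0xcd, 0x6c]
t1 = [0xcd, 0xd0, 0x6c, 0xce]
t2 = [0xce, 0x6c, 0xd0, 0xcd]

RES = [ 0xce  0x6c  0xd0  0xcd ]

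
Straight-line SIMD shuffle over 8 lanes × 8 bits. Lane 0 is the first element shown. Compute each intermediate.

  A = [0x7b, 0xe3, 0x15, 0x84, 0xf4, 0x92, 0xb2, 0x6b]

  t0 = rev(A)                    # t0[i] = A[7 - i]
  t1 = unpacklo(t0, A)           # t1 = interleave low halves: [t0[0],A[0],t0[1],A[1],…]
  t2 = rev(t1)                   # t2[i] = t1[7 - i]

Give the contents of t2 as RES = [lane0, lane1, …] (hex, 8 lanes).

RES = [ 0x84  0xf4  0x15  0x92  0xe3  0xb2  0x7b  0x6b ]

  t0: 6b b2 92 f4 84 15 e3 7b
  t1: 6b 7b b2 e3 92 15 f4 84
  t2: 84 f4 15 92 e3 b2 7b 6b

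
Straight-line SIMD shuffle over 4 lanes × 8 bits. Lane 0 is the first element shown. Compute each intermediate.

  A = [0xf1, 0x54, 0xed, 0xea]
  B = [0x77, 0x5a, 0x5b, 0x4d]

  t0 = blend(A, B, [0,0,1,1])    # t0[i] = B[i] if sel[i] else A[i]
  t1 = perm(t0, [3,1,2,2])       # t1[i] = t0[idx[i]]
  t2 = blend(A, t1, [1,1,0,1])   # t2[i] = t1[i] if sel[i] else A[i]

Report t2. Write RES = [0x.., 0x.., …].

  t0: f1 54 5b 4d
  t1: 4d 54 5b 5b
  t2: 4d 54 ed 5b

RES = [ 0x4d  0x54  0xed  0x5b ]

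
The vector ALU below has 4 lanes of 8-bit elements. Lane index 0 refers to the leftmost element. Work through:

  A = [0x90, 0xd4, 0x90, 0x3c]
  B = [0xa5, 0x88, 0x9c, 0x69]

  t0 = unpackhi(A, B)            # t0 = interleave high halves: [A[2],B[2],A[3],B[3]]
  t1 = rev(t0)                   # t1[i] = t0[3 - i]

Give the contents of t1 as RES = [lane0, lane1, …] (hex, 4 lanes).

RES = [0x69, 0x3c, 0x9c, 0x90]

  t0: 90 9c 3c 69
  t1: 69 3c 9c 90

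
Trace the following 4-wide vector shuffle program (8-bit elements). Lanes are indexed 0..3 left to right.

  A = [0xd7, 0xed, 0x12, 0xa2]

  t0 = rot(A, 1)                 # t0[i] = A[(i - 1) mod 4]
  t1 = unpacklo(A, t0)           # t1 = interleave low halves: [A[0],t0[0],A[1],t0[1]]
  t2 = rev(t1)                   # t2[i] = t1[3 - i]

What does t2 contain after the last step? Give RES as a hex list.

→ t0 |a2|d7|ed|12|
→ t1 |d7|a2|ed|d7|
→ t2 |d7|ed|a2|d7|

RES = [ 0xd7  0xed  0xa2  0xd7 ]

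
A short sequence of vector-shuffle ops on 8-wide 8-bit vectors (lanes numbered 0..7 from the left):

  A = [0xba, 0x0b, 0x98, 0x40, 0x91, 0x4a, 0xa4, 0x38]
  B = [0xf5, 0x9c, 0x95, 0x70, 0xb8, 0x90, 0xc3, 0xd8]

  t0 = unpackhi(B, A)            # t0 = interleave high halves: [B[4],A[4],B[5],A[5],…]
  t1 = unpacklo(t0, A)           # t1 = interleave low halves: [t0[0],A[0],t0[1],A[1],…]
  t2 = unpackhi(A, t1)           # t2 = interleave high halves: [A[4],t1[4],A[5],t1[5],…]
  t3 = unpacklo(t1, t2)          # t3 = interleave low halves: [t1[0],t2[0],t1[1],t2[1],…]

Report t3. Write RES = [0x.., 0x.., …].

RES = [ 0xb8  0x91  0xba  0x90  0x91  0x4a  0x0b  0x98 ]

  t0: b8 91 90 4a c3 a4 d8 38
  t1: b8 ba 91 0b 90 98 4a 40
  t2: 91 90 4a 98 a4 4a 38 40
  t3: b8 91 ba 90 91 4a 0b 98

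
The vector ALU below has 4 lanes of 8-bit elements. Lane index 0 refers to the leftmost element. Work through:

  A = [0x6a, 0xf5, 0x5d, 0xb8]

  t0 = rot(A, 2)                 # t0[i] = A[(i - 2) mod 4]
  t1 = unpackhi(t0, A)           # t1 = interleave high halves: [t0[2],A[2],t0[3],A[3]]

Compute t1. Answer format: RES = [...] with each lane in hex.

→ t0 |5d|b8|6a|f5|
→ t1 |6a|5d|f5|b8|

RES = [0x6a, 0x5d, 0xf5, 0xb8]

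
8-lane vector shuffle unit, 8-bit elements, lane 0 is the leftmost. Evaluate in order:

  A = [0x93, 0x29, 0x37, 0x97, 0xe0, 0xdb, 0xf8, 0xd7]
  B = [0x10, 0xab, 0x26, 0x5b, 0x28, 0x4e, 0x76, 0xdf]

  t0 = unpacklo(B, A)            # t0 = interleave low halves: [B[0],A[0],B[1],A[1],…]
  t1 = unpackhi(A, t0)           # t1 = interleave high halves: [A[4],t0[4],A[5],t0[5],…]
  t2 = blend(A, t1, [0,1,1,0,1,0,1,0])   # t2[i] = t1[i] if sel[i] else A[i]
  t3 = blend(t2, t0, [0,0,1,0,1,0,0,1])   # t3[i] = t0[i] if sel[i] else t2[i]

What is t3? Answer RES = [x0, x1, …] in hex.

RES = [ 0x93  0x26  0xab  0x97  0x26  0xdb  0xd7  0x97 ]

t0 = [0x10, 0x93, 0xab, 0x29, 0x26, 0x37, 0x5b, 0x97]
t1 = [0xe0, 0x26, 0xdb, 0x37, 0xf8, 0x5b, 0xd7, 0x97]
t2 = [0x93, 0x26, 0xdb, 0x97, 0xf8, 0xdb, 0xd7, 0xd7]
t3 = [0x93, 0x26, 0xab, 0x97, 0x26, 0xdb, 0xd7, 0x97]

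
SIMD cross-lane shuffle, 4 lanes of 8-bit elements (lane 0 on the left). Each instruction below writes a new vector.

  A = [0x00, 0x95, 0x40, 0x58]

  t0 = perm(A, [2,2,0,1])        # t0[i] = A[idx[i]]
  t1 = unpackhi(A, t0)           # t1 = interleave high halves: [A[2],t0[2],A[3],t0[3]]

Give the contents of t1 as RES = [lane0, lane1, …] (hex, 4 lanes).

  t0: 40 40 00 95
  t1: 40 00 58 95

RES = [0x40, 0x00, 0x58, 0x95]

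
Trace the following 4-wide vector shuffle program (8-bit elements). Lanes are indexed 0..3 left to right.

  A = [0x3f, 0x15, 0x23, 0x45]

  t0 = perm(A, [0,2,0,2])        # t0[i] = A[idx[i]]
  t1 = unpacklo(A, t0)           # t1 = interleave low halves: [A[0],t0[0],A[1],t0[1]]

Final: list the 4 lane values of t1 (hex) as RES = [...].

  t0: 3f 23 3f 23
  t1: 3f 3f 15 23

RES = [ 0x3f  0x3f  0x15  0x23 ]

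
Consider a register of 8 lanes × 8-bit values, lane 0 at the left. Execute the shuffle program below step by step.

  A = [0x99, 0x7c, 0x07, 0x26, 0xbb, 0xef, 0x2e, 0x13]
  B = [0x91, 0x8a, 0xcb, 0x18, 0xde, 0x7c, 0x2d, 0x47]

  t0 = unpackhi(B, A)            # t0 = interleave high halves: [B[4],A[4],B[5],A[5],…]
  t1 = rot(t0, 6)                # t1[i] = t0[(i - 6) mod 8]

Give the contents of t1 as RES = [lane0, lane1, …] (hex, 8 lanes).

→ t0 |de|bb|7c|ef|2d|2e|47|13|
→ t1 |7c|ef|2d|2e|47|13|de|bb|

RES = [ 0x7c  0xef  0x2d  0x2e  0x47  0x13  0xde  0xbb ]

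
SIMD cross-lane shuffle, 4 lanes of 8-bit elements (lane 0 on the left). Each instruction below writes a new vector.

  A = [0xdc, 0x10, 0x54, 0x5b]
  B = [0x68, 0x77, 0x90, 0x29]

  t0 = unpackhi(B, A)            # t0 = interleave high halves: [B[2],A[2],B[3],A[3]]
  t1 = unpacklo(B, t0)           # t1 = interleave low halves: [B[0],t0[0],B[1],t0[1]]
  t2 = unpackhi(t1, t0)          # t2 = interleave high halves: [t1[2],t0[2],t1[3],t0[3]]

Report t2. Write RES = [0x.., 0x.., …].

  t0: 90 54 29 5b
  t1: 68 90 77 54
  t2: 77 29 54 5b

RES = [ 0x77  0x29  0x54  0x5b ]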